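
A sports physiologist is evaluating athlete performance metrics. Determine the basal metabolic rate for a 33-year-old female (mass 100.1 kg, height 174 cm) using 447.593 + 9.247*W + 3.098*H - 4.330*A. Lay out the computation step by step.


BMR = 447.593 + 9.247*100.1 + 3.098*174 - 4.330*33
= 1769.38 kcal/day

1769.38 kcal/day


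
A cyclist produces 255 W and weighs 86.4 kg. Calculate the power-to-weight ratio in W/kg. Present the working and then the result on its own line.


P/W = power / mass
= 255 / 86.4
= 2.951 W/kg

2.951 W/kg


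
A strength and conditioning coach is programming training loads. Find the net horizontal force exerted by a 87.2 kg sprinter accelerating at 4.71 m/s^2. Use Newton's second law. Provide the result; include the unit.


Newton's second law: F = m * a
F = 87.2 * 4.71 = 410.71 N

410.71 N


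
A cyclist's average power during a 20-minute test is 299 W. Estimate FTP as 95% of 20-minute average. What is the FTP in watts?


FTP = 20-min power * 0.95
= 299 * 0.95
= 284.05 W

284.05 W


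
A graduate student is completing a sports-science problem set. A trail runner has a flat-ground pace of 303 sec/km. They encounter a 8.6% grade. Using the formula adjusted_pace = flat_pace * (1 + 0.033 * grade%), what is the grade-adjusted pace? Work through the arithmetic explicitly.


Grade factor = 1 + 0.033 * 8.6 = 1.2838
Adjusted = 303 * 1.2838 = 388.99 sec/km

388.99 s/km


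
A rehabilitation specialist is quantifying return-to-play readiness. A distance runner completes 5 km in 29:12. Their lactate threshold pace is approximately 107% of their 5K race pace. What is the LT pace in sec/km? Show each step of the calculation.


Convert to seconds: 29 min 12 s = 1752 s
Pace per km = 1752 / 5 = 350.4 s/km
LT pace = 350.4 * 1.07 = 374.93 s/km

374.93 s/km


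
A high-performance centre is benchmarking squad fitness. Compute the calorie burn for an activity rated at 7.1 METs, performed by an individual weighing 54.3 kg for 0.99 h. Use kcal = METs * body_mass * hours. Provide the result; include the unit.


Product of METs and mass = 7.1 * 54.3 = 385.53
Total kcal = 385.53 * 0.99 = 381.67 kcal

381.67 kcal


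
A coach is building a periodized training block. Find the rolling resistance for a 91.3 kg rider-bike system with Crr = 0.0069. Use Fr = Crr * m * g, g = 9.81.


m * g = 91.3 * 9.81 = 895.653 N
Fr = 0.0069 * 895.653 = 6.18 N

6.18 N


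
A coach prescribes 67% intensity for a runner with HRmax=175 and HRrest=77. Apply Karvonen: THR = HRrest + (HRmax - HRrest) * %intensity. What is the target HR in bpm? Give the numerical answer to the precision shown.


Heart rate reserve = 175 - 77 = 98
Intensity fraction = 67 / 100 = 0.67
THR = 77 + 98 * 0.67 = 142.66 bpm

142.66 bpm


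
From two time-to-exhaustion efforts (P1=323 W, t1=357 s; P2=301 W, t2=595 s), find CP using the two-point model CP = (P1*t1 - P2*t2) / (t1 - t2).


Work in trial 1 = 115311 J
Work in trial 2 = 179095 J
Delta work = -63784 J
Delta time = -238 s
CP = -63784 / -238 = 268.0 W

268.0 W


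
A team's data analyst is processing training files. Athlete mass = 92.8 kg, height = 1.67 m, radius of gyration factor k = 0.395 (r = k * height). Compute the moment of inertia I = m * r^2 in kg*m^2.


r = k * height = 0.395 * 1.67 = 0.65965 m
r^2 = 0.65965^2 = 0.435138
I = 92.8 * 0.435138 = 40.381 kg*m^2

40.381 kg*m^2


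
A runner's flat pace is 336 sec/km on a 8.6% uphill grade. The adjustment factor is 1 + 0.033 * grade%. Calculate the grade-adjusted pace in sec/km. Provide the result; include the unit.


Factor = 1 + 0.033 * 8.6 = 1.2838
Adjusted pace = 336 * 1.2838
= 431.36 sec/km

431.36 s/km


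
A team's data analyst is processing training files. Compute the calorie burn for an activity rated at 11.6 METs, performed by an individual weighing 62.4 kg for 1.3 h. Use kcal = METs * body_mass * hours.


Product of METs and mass = 11.6 * 62.4 = 723.84
Total kcal = 723.84 * 1.3 = 940.99 kcal

940.99 kcal


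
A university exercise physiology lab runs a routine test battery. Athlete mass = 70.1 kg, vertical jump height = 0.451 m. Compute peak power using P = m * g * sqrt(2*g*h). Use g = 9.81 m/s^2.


sqrt(2 * 9.81 * 0.451) = sqrt(8.84862) = 2.974663 m/s
P = 70.1 * 9.81 * 2.974663
= 2045.62 W

2045.62 W


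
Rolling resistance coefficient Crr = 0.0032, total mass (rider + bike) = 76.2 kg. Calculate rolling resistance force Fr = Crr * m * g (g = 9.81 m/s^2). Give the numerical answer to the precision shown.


Fr = Crr * m * g
= 0.0032 * 76.2 * 9.81
= 2.392 N

2.392 N


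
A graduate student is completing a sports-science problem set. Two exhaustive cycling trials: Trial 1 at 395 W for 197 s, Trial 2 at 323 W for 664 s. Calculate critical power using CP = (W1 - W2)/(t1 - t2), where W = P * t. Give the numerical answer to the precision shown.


W1 = 395 * 197 = 77815 J
W2 = 323 * 664 = 214472 J
CP = (77815 - 214472) / (197 - 664)
= -136657 / -467
= 292.63 W

292.63 W


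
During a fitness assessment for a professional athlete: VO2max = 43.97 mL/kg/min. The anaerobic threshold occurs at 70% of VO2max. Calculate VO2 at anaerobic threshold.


AT fraction = 70 / 100 = 0.7
AT VO2 = 43.97 * 0.7
= 30.78 mL/kg/min

30.78 mL/kg/min


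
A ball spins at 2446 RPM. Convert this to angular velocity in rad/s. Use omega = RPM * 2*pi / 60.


omega = 2446 * 2 * pi / 60
= 2446 * 6.28318531 / 60
= 15368.671 / 60
= 256.145 rad/s

256.145 rad/s


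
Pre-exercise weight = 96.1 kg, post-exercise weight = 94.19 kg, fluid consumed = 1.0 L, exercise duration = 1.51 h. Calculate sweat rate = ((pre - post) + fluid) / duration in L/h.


Weight loss = 96.1 - 94.19 = 1.91 kg (approx L)
Total sweat = 1.91 + 1.0 = 2.91 L
Sweat rate = 2.91 / 1.51 = 1.927 L/h

1.927 L/h


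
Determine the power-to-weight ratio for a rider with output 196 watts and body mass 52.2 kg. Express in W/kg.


P/W = 196 / 52.2 = 3.755 W/kg

3.755 W/kg


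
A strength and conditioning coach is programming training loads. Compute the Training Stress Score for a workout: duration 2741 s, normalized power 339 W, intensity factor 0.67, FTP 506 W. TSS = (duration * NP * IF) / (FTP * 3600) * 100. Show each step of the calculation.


Product = 2741 * 339 * 0.67 = 622563.33
Base = 506 * 3600 = 1821600
TSS = 622563.33 / 1821600 * 100 = 34.18

34.18 TSS


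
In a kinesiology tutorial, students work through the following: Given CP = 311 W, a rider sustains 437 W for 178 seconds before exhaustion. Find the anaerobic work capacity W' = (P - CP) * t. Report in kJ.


Excess power = 437 - 311 = 126 W
Work above CP = 126 * 178 = 22428 J
W' = 22.428 kJ

22.428 kJ


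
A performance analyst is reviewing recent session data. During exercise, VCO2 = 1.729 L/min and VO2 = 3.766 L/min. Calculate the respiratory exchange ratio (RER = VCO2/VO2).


RER = VCO2 / VO2
= 1.729 / 3.766
= 0.4591

0.4591


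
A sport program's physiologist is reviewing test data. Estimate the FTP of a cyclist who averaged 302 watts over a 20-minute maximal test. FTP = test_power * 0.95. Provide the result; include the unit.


FTP = 302 * 0.95 = 286.9 W

286.9 W


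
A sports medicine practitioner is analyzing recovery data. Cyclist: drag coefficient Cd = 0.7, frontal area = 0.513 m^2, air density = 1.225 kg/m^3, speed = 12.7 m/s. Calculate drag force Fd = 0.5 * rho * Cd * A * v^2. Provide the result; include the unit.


v^2 = 12.7^2 = 161.29
Fd = 0.5 * 1.225 * 0.7 * 0.513 * 161.29
= 35.476 N

35.476 N


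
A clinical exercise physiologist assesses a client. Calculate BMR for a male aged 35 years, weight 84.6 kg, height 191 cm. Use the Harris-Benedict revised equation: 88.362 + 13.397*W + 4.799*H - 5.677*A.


Substituting values:
W term = 13.397 * 84.6 = 1133.3862
H term = 4.799 * 191 = 916.609
A term = 5.677 * 35 = 198.695
BMR = 1939.66 kcal/day

1939.66 kcal/day


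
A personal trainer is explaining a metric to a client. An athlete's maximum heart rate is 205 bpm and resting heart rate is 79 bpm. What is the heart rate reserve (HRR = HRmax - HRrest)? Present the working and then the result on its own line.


HRR = HRmax - HRrest
= 205 - 79
= 126 bpm

126 bpm


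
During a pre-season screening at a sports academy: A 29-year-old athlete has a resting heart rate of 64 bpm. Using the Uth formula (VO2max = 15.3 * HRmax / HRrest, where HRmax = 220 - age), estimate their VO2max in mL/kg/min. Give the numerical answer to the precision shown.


HRmax = 220 - 29 = 191 bpm
Ratio = HRmax / HRrest = 191 / 64 = 2.9844
VO2max = 15.3 * 2.9844 = 45.66 mL/kg/min

45.66 mL/kg/min


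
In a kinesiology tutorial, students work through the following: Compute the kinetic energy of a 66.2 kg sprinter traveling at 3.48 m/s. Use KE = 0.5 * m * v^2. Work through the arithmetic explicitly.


Velocity squared = 12.1104
KE = 0.5 * 66.2 * 12.1104 = 400.85 J

400.85 J


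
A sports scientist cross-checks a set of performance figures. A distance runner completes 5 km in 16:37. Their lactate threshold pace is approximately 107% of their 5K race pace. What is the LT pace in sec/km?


Convert to seconds: 16 min 37 s = 997 s
Pace per km = 997 / 5 = 199.4 s/km
LT pace = 199.4 * 1.07 = 213.36 s/km

213.36 s/km


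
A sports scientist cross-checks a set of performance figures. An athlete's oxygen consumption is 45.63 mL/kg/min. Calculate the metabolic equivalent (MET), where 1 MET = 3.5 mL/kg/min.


MET = VO2 / 3.5
= 45.63 / 3.5
= 13.04 METs

13.04 METs


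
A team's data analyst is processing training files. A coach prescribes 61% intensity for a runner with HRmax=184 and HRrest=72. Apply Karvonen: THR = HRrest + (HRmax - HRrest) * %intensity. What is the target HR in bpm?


Heart rate reserve = 184 - 72 = 112
Intensity fraction = 61 / 100 = 0.61
THR = 72 + 112 * 0.61 = 140.32 bpm

140.32 bpm


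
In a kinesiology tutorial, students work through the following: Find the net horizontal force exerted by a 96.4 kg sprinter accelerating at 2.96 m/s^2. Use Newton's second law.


Newton's second law: F = m * a
F = 96.4 * 2.96 = 285.34 N

285.34 N


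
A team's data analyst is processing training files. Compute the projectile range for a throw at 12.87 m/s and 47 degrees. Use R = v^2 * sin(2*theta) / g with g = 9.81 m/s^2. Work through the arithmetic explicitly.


Two times the angle = 94 degrees
sin(94) = 0.997564
R = 165.6369 * 0.997564 / 9.81 = 16.843 m

16.843 m


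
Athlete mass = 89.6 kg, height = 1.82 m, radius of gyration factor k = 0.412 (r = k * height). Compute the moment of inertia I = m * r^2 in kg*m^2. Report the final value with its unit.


r = k * height = 0.412 * 1.82 = 0.74984 m
r^2 = 0.74984^2 = 0.56226
I = 89.6 * 0.56226 = 50.378 kg*m^2

50.378 kg*m^2


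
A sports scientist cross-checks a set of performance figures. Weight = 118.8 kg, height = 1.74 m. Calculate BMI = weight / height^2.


height^2 = 1.74^2 = 3.0276
BMI = 118.8 / 3.0276 = 39.24 kg/m^2

39.24 kg/m^2


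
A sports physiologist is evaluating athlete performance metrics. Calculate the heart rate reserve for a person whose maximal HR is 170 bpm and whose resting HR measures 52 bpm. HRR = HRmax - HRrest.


HRmax = 170 bpm
HRrest = 52 bpm
HRR = 170 - 52 = 118 bpm

118 bpm


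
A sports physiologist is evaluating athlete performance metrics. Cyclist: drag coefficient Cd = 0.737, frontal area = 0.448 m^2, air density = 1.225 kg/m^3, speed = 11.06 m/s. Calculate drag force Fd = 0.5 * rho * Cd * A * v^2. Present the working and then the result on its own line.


v^2 = 11.06^2 = 122.3236
Fd = 0.5 * 1.225 * 0.737 * 0.448 * 122.3236
= 24.738 N

24.738 N


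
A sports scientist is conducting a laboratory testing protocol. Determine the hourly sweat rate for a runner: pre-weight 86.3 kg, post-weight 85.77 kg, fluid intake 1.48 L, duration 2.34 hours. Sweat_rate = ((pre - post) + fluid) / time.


Mass lost = 86.3 - 85.77 = 0.53 kg
Add fluid consumed: 0.53 + 1.48 = 2.01 L total sweat
Sweat rate = 2.01 / 2.34 = 0.859 L/h

0.859 L/h


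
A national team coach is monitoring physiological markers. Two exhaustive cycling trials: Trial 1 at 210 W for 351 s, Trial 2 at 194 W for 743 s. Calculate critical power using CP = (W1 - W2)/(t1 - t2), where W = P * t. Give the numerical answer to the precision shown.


W1 = 210 * 351 = 73710 J
W2 = 194 * 743 = 144142 J
CP = (73710 - 144142) / (351 - 743)
= -70432 / -392
= 179.67 W

179.67 W


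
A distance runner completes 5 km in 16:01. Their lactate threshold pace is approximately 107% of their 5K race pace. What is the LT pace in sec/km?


Convert to seconds: 16 min 1 s = 961 s
Pace per km = 961 / 5 = 192.2 s/km
LT pace = 192.2 * 1.07 = 205.65 s/km

205.65 s/km


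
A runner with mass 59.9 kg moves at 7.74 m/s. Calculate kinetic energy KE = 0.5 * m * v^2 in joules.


v^2 = 7.74^2 = 59.9076
KE = 0.5 * 59.9 * 59.9076
= 1794.23 J

1794.23 J


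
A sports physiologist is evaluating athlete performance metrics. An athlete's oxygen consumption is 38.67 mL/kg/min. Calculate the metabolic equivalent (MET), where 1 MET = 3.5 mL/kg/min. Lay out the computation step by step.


MET = VO2 / 3.5
= 38.67 / 3.5
= 11.05 METs

11.05 METs


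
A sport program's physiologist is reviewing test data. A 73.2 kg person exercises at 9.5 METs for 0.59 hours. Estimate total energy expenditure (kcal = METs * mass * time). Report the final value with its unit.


Energy = METs * mass(kg) * time(h)
= 9.5 * 73.2 * 0.59
= 410.29 kcal

410.29 kcal


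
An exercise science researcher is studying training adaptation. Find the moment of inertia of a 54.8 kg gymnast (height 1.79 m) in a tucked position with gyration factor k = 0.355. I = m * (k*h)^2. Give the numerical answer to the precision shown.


Radius of gyration = 0.355 * 1.79 = 0.63545 m
I = 54.8 * 0.63545^2
= 54.8 * 0.403797
= 22.128 kg*m^2

22.128 kg*m^2


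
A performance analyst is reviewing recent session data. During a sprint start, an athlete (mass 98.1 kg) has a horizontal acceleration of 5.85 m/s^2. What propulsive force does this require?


Propulsive force = mass * acceleration
= 98.1 kg * 5.85 m/s^2
= 573.89 N

573.89 N


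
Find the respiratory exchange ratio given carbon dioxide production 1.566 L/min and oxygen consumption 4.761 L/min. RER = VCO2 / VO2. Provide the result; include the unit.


VCO2 = 1.566 L/min
VO2 = 4.761 L/min
RER = 1.566 / 4.761 = 0.3289

0.3289


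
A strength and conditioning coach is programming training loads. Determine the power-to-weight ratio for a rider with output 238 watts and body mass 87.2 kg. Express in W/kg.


P/W = 238 / 87.2 = 2.729 W/kg

2.729 W/kg


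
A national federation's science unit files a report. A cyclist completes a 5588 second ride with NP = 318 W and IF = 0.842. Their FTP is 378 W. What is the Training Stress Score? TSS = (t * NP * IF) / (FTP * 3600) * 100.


t * NP * IF = 5588 * 318 * 0.842 = 1496220.528
FTP * 3600 = 1360800
TSS = (1496220.528 / 1360800) * 100 = 109.95

109.95 TSS


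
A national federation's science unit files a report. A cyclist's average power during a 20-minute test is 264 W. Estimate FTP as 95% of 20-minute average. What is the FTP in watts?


FTP = 20-min power * 0.95
= 264 * 0.95
= 250.8 W

250.8 W


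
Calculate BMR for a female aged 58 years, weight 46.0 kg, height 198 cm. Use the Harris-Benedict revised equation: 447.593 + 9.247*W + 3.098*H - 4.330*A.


Substituting values:
W term = 9.247 * 46.0 = 425.362
H term = 3.098 * 198 = 613.404
A term = 4.330 * 58 = 251.14
BMR = 1235.22 kcal/day

1235.22 kcal/day


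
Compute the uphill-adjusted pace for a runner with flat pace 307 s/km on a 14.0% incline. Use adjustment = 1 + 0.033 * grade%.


Adjustment factor = 1 + 0.033 * 14.0 = 1.462
Grade-adjusted pace = 307 * 1.462 = 448.83 s/km

448.83 s/km


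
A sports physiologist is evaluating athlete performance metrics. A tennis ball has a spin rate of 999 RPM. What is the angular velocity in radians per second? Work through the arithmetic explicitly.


Convert RPM to rad/s: multiply by 2*pi and divide by 60
omega = 999 * 2 * pi / 60
= 104.615 rad/s

104.615 rad/s


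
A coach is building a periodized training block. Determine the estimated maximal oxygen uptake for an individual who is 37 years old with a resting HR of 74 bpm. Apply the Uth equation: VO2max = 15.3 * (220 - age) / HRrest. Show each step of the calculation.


HRmax = 220 - 37 = 183
VO2max = 15.3 * (183 / 74)
= 15.3 * 2.473
= 37.84 mL/kg/min

37.84 mL/kg/min


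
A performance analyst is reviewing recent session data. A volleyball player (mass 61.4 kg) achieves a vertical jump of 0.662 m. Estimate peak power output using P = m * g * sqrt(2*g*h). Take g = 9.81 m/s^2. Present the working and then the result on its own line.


2 * g * h = 2 * 9.81 * 0.662 = 12.98844
sqrt(12.98844) = 3.603948 m/s
P = 61.4 * 9.81 * 3.603948 = 2170.78 W

2170.78 W


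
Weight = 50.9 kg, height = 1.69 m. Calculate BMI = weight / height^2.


height^2 = 1.69^2 = 2.8561
BMI = 50.9 / 2.8561 = 17.82 kg/m^2

17.82 kg/m^2


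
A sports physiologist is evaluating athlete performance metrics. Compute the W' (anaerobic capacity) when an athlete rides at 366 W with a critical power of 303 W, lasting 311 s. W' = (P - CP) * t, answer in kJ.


Above-CP power = 63 W
Duration = 311 s
W' = 63 * 311 = 19593 J
Convert: 19593 / 1000 = 19.593 kJ

19.593 kJ


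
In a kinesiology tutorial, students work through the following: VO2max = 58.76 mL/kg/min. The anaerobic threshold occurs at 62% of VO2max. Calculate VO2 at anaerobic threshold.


AT fraction = 62 / 100 = 0.62
AT VO2 = 58.76 * 0.62
= 36.43 mL/kg/min

36.43 mL/kg/min


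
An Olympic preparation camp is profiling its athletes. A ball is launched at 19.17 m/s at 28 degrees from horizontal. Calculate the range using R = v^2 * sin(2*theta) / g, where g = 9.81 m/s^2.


sin(2 * 28) = sin(56) = 0.829038
v^2 = 19.17^2 = 367.4889
R = 367.4889 * 0.829038 / 9.81
= 31.056 m

31.056 m


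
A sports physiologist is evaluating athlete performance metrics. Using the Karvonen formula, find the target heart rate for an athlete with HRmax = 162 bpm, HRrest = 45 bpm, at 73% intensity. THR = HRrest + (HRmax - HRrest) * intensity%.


HRR = 162 - 45 = 117
THR = 45 + 117 * 0.73
= 45 + 85.41
= 130.41 bpm

130.41 bpm


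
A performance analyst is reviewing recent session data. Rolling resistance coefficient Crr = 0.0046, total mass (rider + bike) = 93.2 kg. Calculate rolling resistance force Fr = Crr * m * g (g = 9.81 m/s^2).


Fr = Crr * m * g
= 0.0046 * 93.2 * 9.81
= 4.206 N

4.206 N


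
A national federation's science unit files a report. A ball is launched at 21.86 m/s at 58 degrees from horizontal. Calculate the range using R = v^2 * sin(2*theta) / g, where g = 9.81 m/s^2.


sin(2 * 58) = sin(116) = 0.898794
v^2 = 21.86^2 = 477.8596
R = 477.8596 * 0.898794 / 9.81
= 43.782 m

43.782 m


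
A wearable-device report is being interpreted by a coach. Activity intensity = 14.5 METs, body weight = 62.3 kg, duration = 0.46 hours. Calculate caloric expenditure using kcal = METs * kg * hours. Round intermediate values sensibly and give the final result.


kcal = 14.5 * 62.3 * 0.46
= 903.35 * 0.46
= 415.54 kcal

415.54 kcal


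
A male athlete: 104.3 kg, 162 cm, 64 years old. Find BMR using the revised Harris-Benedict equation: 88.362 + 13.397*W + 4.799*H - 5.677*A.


Intercept = 88.362
Weight contribution = 13.397 * 104.3 = 1397.3071
Height contribution = 4.799 * 162 = 777.438
Age contribution = 5.677 * 64 = 363.328
BMR = 88.362 + 1397.3071 + 777.438 - 363.328
= 1899.78 kcal/day

1899.78 kcal/day


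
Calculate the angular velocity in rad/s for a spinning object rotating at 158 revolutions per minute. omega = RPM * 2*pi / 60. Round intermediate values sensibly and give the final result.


omega = RPM * 2*pi / 60
= 158 * 6.28318531 / 60
= 16.546 rad/s

16.546 rad/s


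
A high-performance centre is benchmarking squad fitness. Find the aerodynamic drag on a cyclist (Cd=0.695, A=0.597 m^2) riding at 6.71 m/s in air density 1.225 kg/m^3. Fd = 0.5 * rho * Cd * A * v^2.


Fd = 0.5 * 1.225 * 0.695 * 0.597 * 6.71^2
= 0.5 * 1.225 * 0.695 * 0.597 * 45.0241
= 11.442 N

11.442 N


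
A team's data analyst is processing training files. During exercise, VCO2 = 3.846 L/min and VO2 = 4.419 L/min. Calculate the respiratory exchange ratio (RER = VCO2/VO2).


RER = VCO2 / VO2
= 3.846 / 4.419
= 0.8703

0.8703


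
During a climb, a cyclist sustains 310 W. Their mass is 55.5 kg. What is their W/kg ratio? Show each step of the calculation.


Power-to-weight = 310 W / 55.5 kg
= 5.586 W/kg

5.586 W/kg


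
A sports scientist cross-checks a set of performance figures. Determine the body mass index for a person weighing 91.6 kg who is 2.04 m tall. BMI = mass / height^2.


BMI = mass / height^2
= 91.6 / 2.04^2
= 91.6 / 4.1616
= 22.01 kg/m^2

22.01 kg/m^2


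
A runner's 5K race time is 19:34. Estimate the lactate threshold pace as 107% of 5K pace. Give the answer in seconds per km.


Total race time = 19*60 + 34 = 1174 seconds
5K pace = 1174 / 5 = 234.8 sec/km
LT pace = 234.8 * 1.07 = 251.24 sec/km

251.24 s/km


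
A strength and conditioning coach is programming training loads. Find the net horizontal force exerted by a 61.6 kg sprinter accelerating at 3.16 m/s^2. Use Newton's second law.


Newton's second law: F = m * a
F = 61.6 * 3.16 = 194.66 N

194.66 N


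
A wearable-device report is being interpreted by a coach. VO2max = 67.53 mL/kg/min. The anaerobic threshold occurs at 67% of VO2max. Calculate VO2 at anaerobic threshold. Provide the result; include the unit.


AT fraction = 67 / 100 = 0.67
AT VO2 = 67.53 * 0.67
= 45.25 mL/kg/min

45.25 mL/kg/min


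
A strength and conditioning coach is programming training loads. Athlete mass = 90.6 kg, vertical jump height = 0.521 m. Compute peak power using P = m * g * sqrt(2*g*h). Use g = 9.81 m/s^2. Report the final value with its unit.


sqrt(2 * 9.81 * 0.521) = sqrt(10.22202) = 3.197189 m/s
P = 90.6 * 9.81 * 3.197189
= 2841.62 W

2841.62 W


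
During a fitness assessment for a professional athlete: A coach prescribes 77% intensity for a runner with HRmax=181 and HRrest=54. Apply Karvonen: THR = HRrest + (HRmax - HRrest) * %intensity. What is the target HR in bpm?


Heart rate reserve = 181 - 54 = 127
Intensity fraction = 77 / 100 = 0.77
THR = 54 + 127 * 0.77 = 151.79 bpm

151.79 bpm


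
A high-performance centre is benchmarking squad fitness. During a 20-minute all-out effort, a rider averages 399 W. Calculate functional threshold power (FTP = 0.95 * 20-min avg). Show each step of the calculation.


FTP = 0.95 * 399
= 379.05 W

379.05 W


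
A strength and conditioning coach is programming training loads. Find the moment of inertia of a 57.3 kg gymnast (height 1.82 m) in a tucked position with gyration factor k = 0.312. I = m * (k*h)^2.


Radius of gyration = 0.312 * 1.82 = 0.56784 m
I = 57.3 * 0.56784^2
= 57.3 * 0.322442
= 18.476 kg*m^2

18.476 kg*m^2


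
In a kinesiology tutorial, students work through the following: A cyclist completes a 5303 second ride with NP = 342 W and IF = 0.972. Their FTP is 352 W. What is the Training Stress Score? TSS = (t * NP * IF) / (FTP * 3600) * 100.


t * NP * IF = 5303 * 342 * 0.972 = 1762844.472
FTP * 3600 = 1267200
TSS = (1762844.472 / 1267200) * 100 = 139.11

139.11 TSS


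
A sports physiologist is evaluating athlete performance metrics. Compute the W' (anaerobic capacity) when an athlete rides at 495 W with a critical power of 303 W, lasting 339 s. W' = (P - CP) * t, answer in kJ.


Above-CP power = 192 W
Duration = 339 s
W' = 192 * 339 = 65088 J
Convert: 65088 / 1000 = 65.088 kJ

65.088 kJ


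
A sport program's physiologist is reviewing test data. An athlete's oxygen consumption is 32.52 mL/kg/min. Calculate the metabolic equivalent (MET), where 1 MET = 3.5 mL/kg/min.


MET = VO2 / 3.5
= 32.52 / 3.5
= 9.29 METs

9.29 METs


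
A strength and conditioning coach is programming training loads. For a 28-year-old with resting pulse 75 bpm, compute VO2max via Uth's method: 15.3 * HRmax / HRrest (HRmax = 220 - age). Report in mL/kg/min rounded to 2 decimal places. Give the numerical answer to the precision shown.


Step 1: HRmax = 220 - 28 = 192 bpm
Step 2: Ratio = 192 / 75 = 2.56
Step 3: VO2max = 15.3 * 2.56 = 39.17 mL/kg/min

39.17 mL/kg/min


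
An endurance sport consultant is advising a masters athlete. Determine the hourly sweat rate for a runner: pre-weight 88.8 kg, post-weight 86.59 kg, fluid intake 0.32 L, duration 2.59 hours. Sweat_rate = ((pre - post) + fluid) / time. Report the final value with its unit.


Mass lost = 88.8 - 86.59 = 2.21 kg
Add fluid consumed: 2.21 + 0.32 = 2.53 L total sweat
Sweat rate = 2.53 / 2.59 = 0.977 L/h

0.977 L/h


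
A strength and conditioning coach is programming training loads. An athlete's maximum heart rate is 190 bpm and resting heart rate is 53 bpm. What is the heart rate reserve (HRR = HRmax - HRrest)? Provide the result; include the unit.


HRR = HRmax - HRrest
= 190 - 53
= 137 bpm

137 bpm


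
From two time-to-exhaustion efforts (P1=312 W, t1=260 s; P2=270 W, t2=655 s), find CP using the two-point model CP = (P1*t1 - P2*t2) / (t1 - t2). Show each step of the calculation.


Work in trial 1 = 81120 J
Work in trial 2 = 176850 J
Delta work = -95730 J
Delta time = -395 s
CP = -95730 / -395 = 242.35 W

242.35 W


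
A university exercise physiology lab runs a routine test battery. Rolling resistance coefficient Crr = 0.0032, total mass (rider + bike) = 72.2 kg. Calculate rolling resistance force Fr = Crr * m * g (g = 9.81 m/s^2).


Fr = Crr * m * g
= 0.0032 * 72.2 * 9.81
= 2.267 N

2.267 N


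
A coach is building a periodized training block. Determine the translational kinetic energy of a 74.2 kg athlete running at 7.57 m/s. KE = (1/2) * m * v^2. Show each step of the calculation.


KE = 0.5 * m * v^2
= 0.5 * 74.2 * 7.57^2
= 0.5 * 74.2 * 57.3049
= 2126.01 J

2126.01 J


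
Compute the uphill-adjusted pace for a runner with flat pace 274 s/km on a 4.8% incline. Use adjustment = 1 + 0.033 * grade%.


Adjustment factor = 1 + 0.033 * 4.8 = 1.1584
Grade-adjusted pace = 274 * 1.1584 = 317.4 s/km

317.4 s/km


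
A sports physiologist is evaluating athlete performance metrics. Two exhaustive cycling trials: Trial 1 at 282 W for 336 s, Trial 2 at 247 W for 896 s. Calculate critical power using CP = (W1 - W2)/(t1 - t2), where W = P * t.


W1 = 282 * 336 = 94752 J
W2 = 247 * 896 = 221312 J
CP = (94752 - 221312) / (336 - 896)
= -126560 / -560
= 226.0 W

226.0 W


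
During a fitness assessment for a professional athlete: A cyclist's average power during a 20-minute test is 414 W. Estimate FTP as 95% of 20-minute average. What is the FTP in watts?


FTP = 20-min power * 0.95
= 414 * 0.95
= 393.3 W

393.3 W


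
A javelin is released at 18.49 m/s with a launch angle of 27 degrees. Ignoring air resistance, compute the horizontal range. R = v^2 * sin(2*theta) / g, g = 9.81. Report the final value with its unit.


Launch speed squared = 341.8801
sin(2 * 27 deg) = 0.809017
Range = 341.8801 * 0.809017 / 9.81
= 28.194 m

28.194 m


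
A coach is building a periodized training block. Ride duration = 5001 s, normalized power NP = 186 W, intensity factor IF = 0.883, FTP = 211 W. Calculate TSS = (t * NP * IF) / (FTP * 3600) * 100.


Numerator = 5001 * 186 * 0.883 = 821354.238
Denominator = 211 * 3600 = 759600
TSS = 821354.238 / 759600 * 100
= 108.13

108.13 TSS


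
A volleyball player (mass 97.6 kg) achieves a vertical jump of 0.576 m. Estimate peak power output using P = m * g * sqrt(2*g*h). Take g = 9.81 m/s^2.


2 * g * h = 2 * 9.81 * 0.576 = 11.30112
sqrt(11.30112) = 3.361714 m/s
P = 97.6 * 9.81 * 3.361714 = 3218.69 W

3218.69 W


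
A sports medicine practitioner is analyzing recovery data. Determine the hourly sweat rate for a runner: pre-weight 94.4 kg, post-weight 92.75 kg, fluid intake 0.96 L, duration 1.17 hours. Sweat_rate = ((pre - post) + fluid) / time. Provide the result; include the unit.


Mass lost = 94.4 - 92.75 = 1.65 kg
Add fluid consumed: 1.65 + 0.96 = 2.61 L total sweat
Sweat rate = 2.61 / 1.17 = 2.231 L/h

2.231 L/h


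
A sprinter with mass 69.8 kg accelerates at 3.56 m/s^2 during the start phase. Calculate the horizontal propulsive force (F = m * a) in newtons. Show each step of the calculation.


F = m * a
= 69.8 * 3.56
= 248.49 N

248.49 N


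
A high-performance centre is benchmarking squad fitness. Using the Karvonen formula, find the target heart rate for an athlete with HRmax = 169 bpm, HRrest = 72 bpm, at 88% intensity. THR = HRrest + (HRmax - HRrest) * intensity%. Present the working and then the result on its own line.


HRR = 169 - 72 = 97
THR = 72 + 97 * 0.88
= 72 + 85.36
= 157.36 bpm

157.36 bpm


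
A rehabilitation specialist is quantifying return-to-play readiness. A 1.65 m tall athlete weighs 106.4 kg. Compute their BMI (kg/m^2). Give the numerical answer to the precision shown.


height^2 = 2.7225 m^2
BMI = 106.4 / 2.7225 = 39.08 kg/m^2

39.08 kg/m^2


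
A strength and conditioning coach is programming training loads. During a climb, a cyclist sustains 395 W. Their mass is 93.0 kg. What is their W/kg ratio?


Power-to-weight = 395 W / 93.0 kg
= 4.247 W/kg

4.247 W/kg


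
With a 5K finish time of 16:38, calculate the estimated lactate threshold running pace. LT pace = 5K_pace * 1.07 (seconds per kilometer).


Race duration = 998 s for 5 km
Average pace = 998 / 5 = 199.6 s/km
LT pace = 199.6 * 1.07
= 213.57 s/km

213.57 s/km


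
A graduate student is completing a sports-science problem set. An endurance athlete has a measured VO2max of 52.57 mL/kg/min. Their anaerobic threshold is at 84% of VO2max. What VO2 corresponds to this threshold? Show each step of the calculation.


Anaerobic threshold VO2 = VO2max * 84%
= 52.57 * 0.84
= 44.16 mL/kg/min

44.16 mL/kg/min


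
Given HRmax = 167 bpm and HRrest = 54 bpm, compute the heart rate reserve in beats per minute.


Heart rate reserve = maximum HR minus resting HR
HRR = 167 - 54 = 113 bpm

113 bpm


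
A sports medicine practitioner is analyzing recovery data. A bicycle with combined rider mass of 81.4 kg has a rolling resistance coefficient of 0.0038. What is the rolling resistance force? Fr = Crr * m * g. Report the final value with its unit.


Fr = 0.0038 * 81.4 * 9.81
= 0.30932 * 9.81
= 3.034 N

3.034 N


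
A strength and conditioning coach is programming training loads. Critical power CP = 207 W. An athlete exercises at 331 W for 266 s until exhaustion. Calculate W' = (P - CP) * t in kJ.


P - CP = 331 - 207 = 124 W
W' = 124 * 266 = 32984 J
= 32984 / 1000 = 32.984 kJ

32.984 kJ


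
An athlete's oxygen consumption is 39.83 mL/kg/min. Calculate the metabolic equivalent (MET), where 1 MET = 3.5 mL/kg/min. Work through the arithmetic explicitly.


MET = VO2 / 3.5
= 39.83 / 3.5
= 11.38 METs

11.38 METs


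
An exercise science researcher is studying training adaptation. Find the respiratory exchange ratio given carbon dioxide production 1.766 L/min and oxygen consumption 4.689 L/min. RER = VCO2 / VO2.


VCO2 = 1.766 L/min
VO2 = 4.689 L/min
RER = 1.766 / 4.689 = 0.3766

0.3766


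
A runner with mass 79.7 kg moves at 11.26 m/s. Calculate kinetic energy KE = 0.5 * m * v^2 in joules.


v^2 = 11.26^2 = 126.7876
KE = 0.5 * 79.7 * 126.7876
= 5052.49 J

5052.49 J


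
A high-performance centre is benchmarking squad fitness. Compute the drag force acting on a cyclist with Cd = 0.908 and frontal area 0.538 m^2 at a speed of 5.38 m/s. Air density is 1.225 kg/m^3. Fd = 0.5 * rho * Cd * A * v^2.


Step 1: v^2 = 28.9444
Step 2: Fd = 0.5 * 1.225 * 0.908 * 0.538 * 28.9444
= 8.66 N

8.66 N


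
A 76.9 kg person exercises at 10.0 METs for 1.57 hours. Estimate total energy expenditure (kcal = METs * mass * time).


Energy = METs * mass(kg) * time(h)
= 10.0 * 76.9 * 1.57
= 1207.33 kcal

1207.33 kcal


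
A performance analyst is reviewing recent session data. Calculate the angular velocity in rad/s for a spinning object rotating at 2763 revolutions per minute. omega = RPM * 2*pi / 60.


omega = RPM * 2*pi / 60
= 2763 * 6.28318531 / 60
= 289.341 rad/s

289.341 rad/s


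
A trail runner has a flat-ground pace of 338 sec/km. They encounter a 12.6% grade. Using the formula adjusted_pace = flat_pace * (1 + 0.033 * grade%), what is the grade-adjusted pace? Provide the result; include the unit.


Grade factor = 1 + 0.033 * 12.6 = 1.4158
Adjusted = 338 * 1.4158 = 478.54 sec/km

478.54 s/km


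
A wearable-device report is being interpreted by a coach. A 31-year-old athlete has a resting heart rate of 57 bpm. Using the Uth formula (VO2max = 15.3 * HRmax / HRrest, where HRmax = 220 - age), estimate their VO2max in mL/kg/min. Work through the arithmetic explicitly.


HRmax = 220 - 31 = 189 bpm
Ratio = HRmax / HRrest = 189 / 57 = 3.3158
VO2max = 15.3 * 3.3158 = 50.73 mL/kg/min

50.73 mL/kg/min


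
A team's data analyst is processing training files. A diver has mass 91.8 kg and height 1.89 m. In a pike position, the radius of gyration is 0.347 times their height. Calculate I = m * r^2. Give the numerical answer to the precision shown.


r = 0.347 * 1.89 = 0.65583 m
I = m * r^2 = 91.8 * 0.430113 = 39.484 kg*m^2

39.484 kg*m^2


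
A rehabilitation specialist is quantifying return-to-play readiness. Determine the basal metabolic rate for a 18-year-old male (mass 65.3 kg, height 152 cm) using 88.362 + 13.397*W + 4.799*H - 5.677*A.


BMR = 88.362 + 13.397*65.3 + 4.799*152 - 5.677*18
= 1590.45 kcal/day

1590.45 kcal/day


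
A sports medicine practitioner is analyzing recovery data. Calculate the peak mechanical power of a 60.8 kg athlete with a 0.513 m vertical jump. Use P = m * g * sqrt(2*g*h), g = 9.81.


First, sqrt(2gh) = sqrt(2 * 9.81 * 0.513)
= sqrt(10.06506) = 3.172548 m/s
Power = 60.8 * 9.81 * 3.172548 = 1892.26 W

1892.26 W


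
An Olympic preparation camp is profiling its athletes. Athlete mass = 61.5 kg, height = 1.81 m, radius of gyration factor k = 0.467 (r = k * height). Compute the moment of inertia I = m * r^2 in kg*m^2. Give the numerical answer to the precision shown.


r = k * height = 0.467 * 1.81 = 0.84527 m
r^2 = 0.84527^2 = 0.714481
I = 61.5 * 0.714481 = 43.941 kg*m^2

43.941 kg*m^2


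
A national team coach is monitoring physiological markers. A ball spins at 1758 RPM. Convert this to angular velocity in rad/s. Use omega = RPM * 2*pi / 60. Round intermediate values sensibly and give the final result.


omega = 1758 * 2 * pi / 60
= 1758 * 6.28318531 / 60
= 11045.84 / 60
= 184.097 rad/s

184.097 rad/s


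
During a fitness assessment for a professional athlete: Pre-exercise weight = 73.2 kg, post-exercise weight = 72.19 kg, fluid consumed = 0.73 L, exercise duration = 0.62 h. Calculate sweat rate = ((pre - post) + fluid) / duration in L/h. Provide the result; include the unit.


Weight loss = 73.2 - 72.19 = 1.01 kg (approx L)
Total sweat = 1.01 + 0.73 = 1.74 L
Sweat rate = 1.74 / 0.62 = 2.806 L/h

2.806 L/h


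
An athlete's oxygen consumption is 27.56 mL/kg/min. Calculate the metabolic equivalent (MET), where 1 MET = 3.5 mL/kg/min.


MET = VO2 / 3.5
= 27.56 / 3.5
= 7.87 METs

7.87 METs


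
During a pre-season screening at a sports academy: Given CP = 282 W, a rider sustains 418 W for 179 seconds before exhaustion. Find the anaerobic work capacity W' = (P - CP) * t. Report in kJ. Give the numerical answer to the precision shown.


Excess power = 418 - 282 = 136 W
Work above CP = 136 * 179 = 24344 J
W' = 24.344 kJ

24.344 kJ


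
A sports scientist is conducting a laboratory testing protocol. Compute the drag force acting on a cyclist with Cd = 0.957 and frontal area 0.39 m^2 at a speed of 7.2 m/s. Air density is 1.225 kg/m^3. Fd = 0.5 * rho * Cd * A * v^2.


Step 1: v^2 = 51.84
Step 2: Fd = 0.5 * 1.225 * 0.957 * 0.39 * 51.84
= 11.851 N

11.851 N


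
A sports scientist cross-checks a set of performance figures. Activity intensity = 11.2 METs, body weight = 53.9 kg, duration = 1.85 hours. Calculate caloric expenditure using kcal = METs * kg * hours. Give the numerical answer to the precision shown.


kcal = 11.2 * 53.9 * 1.85
= 603.68 * 1.85
= 1116.81 kcal

1116.81 kcal


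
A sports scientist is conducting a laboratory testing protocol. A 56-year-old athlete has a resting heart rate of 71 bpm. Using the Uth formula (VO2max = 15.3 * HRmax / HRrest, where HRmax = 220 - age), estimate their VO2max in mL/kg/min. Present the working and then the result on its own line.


HRmax = 220 - 56 = 164 bpm
Ratio = HRmax / HRrest = 164 / 71 = 2.3099
VO2max = 15.3 * 2.3099 = 35.34 mL/kg/min

35.34 mL/kg/min


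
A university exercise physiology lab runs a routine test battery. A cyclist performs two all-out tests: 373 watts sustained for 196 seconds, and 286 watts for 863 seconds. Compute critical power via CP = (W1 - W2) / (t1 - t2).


W1 = P1 * t1 = 373 * 196 = 73108 J
W2 = P2 * t2 = 286 * 863 = 246818 J
CP = (73108 - 246818) / (196 - 863)
= 260.43 W

260.43 W


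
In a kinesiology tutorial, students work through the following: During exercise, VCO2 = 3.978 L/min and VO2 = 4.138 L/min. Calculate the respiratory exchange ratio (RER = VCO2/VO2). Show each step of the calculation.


RER = VCO2 / VO2
= 3.978 / 4.138
= 0.9613

0.9613


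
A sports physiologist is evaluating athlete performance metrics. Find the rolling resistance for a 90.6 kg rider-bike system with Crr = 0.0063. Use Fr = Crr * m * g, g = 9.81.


m * g = 90.6 * 9.81 = 888.786 N
Fr = 0.0063 * 888.786 = 5.599 N

5.599 N


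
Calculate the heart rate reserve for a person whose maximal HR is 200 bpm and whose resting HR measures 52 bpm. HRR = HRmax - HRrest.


HRmax = 200 bpm
HRrest = 52 bpm
HRR = 200 - 52 = 148 bpm

148 bpm


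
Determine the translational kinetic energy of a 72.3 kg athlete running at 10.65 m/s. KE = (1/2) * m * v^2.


KE = 0.5 * m * v^2
= 0.5 * 72.3 * 10.65^2
= 0.5 * 72.3 * 113.4225
= 4100.22 J

4100.22 J


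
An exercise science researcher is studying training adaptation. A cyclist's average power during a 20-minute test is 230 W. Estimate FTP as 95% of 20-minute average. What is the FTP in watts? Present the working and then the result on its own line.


FTP = 20-min power * 0.95
= 230 * 0.95
= 218.5 W

218.5 W


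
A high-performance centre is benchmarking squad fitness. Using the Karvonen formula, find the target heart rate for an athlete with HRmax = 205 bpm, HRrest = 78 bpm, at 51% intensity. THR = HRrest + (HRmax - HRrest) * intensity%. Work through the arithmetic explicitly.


HRR = 205 - 78 = 127
THR = 78 + 127 * 0.51
= 78 + 64.77
= 142.77 bpm

142.77 bpm


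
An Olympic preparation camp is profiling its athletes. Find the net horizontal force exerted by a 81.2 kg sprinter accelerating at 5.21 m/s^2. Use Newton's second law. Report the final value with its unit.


Newton's second law: F = m * a
F = 81.2 * 5.21 = 423.05 N

423.05 N


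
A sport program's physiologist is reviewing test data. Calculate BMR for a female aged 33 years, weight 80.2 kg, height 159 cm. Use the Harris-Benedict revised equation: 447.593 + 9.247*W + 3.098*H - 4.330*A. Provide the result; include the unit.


Substituting values:
W term = 9.247 * 80.2 = 741.6094
H term = 3.098 * 159 = 492.582
A term = 4.330 * 33 = 142.89
BMR = 1538.89 kcal/day

1538.89 kcal/day


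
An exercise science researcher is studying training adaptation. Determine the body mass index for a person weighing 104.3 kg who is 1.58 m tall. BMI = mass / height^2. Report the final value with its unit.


BMI = mass / height^2
= 104.3 / 1.58^2
= 104.3 / 2.4964
= 41.78 kg/m^2

41.78 kg/m^2


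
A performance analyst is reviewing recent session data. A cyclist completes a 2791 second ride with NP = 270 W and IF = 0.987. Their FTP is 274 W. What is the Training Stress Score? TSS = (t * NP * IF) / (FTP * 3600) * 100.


t * NP * IF = 2791 * 270 * 0.987 = 743773.59
FTP * 3600 = 986400
TSS = (743773.59 / 986400) * 100 = 75.4

75.4 TSS
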